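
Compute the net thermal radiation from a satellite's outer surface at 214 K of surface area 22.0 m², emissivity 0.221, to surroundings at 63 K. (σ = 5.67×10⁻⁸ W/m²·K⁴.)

Q ≈ 574 W

Q = εσA(T⁴ − T_s⁴). T⁴ − T_s⁴ = (214)⁴ − (63)⁴ = 2.10×10^9 − 1.58×10^7 = 2.08×10^9 K⁴.
Q = 0.221 × 5.67×10⁻⁸ × 22.0 × 2.08×10^9 = 574 W.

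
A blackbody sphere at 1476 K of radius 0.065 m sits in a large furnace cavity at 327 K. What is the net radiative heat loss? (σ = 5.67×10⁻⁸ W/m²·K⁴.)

Q ≈ 14300 W

A = 4πr² = 4π × (0.065)² = 0.0531 m².
Q = σA(T⁴ − T_s⁴). T⁴ − T_s⁴ = (1476)⁴ − (327)⁴ = 4.75×10^12 − 1.14×10^10 = 4.73×10^12 K⁴.
Q = 5.67×10⁻⁸ × 0.0531 × 4.73×10^12 = 14300 W.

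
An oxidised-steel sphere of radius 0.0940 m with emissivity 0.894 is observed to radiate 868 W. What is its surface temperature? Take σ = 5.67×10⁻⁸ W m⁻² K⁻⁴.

A = 4πr² = 4π × (0.0940)² = 0.111 m².
From P = εσAT⁴, T = (P / εσA)^(1/4) = (868 / (0.894 × 5.67×10⁻⁸ × 0.111))^(1/4).
T = (1.54×10^11)^(1/4) = 627 K.

T ≈ 627 K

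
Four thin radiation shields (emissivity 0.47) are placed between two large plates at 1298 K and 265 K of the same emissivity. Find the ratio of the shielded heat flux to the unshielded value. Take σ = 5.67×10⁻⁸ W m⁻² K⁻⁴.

With N identical shields there are N+1 = 5 gaps in series, each with the same radiative resistance, so the flux falls to 1/(N+1) of its unshielded value.

ratio ≈ 0.200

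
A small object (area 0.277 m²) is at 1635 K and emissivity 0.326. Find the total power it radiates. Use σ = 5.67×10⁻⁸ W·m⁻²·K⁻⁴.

P = εσAT⁴ = 0.326 × 5.67×10⁻⁸ × 0.277 × (1635)⁴ = 0.326 × 5.67×10⁻⁸ × 0.277 × 7.15×10^12.
P = 36600 W.

P ≈ 36600 W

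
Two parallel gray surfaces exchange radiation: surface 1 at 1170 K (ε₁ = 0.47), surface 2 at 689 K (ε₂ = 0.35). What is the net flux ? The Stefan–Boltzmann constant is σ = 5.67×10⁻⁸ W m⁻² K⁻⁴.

q ≈ 23500 W/m²

For two large parallel gray plates, q = σ(T₁⁴ − T₂⁴) / (1/ε₁ + 1/ε₂ − 1).
1/ε₁ + 1/ε₂ − 1 = 1/0.47 + 1/0.35 − 1 = 3.985.
T₁⁴ − T₂⁴ = 1.87×10^12 − 2.25×10^11 = 1.65×10^12 K⁴.
q = 5.67×10⁻⁸ × 1.65×10^12 / 3.985 = 23500 W/m².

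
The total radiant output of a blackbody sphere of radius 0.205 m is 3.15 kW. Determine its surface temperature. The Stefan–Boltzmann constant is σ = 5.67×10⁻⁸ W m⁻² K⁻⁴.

T ≈ 570 K

A = 4πr² = 4π × (0.205)² = 0.528 m².
From P = σAT⁴, T = (P / σA)^(1/4) = (3150 / (5.67×10⁻⁸ × 0.528))^(1/4).
T = (1.05×10^11)^(1/4) = 570 K.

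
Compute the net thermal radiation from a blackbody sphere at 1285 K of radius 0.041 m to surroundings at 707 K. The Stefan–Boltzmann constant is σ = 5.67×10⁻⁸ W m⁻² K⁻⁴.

Q ≈ 2970 W

A = 4πr² = 4π × (0.041)² = 0.0211 m².
Q = σA(T⁴ − T_s⁴). T⁴ − T_s⁴ = (1285)⁴ − (707)⁴ = 2.73×10^12 − 2.50×10^11 = 2.48×10^12 K⁴.
Q = 5.67×10⁻⁸ × 0.0211 × 2.48×10^12 = 2970 W.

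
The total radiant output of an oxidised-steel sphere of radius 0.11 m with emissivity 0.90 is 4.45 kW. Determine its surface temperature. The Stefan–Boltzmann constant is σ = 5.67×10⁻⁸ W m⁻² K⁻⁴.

A = 4πr² = 4π × (0.11)² = 0.152 m².
From P = εσAT⁴, T = (P / εσA)^(1/4) = (4450 / (0.90 × 5.67×10⁻⁸ × 0.152))^(1/4).
T = (5.74×10^11)^(1/4) = 870 K.

T ≈ 870 K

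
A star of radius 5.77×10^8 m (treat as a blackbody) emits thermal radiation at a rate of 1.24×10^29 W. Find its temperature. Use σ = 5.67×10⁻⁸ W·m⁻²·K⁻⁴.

T ≈ 26900 K

A = 4πr² = 4π × (5.77×10^8)² = 4.18×10^18 m².
From P = σAT⁴, T = (P / σA)^(1/4) = (1.24×10^29 / (5.67×10⁻⁸ × 4.18×10^18))^(1/4).
T = (5.23×10^17)^(1/4) = 26900 K.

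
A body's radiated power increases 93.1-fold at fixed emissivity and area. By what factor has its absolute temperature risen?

P ∝ T⁴ ⇒ T ∝ P^(1/4), so T scales by (93.1)^(1/4) = 3.11.

factor ≈ 3.11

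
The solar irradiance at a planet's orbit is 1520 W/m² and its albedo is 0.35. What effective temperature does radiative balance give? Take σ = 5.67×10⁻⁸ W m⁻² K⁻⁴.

Power absorbed = (1−a)S·πR²; power emitted = 4πR²σT⁴. Equating and cancelling πR²:
T = ((1−a)S / 4σ)^(1/4) = (988 / (4 × 5.67×10⁻⁸))^(1/4) = (4.36×10^9)^(1/4).
T = 257 K.

T ≈ 257 K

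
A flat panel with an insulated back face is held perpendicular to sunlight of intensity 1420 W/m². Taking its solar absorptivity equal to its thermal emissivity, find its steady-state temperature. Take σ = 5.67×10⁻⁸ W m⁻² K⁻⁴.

Absorbed flux αS = emitted flux εσT⁴ (one radiating face); with α = ε, T = (S/σ)^(1/4).
T = (1420 / 5.67×10⁻⁸)^(1/4) = (2.50×10^10)^(1/4).
T = 398 K.

T ≈ 398 K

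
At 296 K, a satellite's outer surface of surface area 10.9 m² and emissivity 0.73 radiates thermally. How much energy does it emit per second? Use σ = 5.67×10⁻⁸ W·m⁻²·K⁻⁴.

Stefan–Boltzmann: P = εσAT⁴ = 0.73 × 5.67×10⁻⁸ × 10.9 × (296)⁴ = 0.73 × 5.67×10⁻⁸ × 10.9 × 7.68×10^9.
P = 3460 W.

P ≈ 3460 W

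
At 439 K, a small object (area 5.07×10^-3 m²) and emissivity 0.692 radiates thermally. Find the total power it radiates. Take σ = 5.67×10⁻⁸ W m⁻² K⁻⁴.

Stefan–Boltzmann: P = εσAT⁴ = 0.692 × 5.67×10⁻⁸ × 5.07×10^-3 × (439)⁴ = 0.692 × 5.67×10⁻⁸ × 5.07×10^-3 × 3.71×10^10.
P = 7.39 W.

P ≈ 7.39 W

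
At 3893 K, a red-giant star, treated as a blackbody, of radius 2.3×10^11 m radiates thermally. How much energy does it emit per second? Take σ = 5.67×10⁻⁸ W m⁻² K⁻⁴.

P ≈ 8.66×10^30 W

A = 4πr² = 4π × (2.3×10^11)² = 6.65×10^23 m².
P = σAT⁴ = 5.67×10⁻⁸ × 6.65×10^23 × (3893)⁴ = 5.67×10⁻⁸ × 6.65×10^23 × 2.30×10^14.
P = 8.66×10^30 W.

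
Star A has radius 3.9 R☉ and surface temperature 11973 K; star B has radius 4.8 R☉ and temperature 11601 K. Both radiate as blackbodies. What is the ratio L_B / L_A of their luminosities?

L_B/L_A ≈ 1.34

L = 4πR²σT⁴ ∝ R²T⁴, so L_B/L_A = (4.8/3.9)² × (11601/11973)⁴ = 1.51 × 0.881 = 1.34.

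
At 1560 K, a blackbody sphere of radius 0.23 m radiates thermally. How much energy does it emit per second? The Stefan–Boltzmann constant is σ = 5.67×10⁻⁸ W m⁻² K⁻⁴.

P ≈ 2.23×10^5 W

A = 4πr² = 4π × (0.23)² = 0.665 m².
P = σAT⁴ = 5.67×10⁻⁸ × 0.665 × (1560)⁴ = 5.67×10⁻⁸ × 0.665 × 5.92×10^12.
P = 2.23×10^5 W.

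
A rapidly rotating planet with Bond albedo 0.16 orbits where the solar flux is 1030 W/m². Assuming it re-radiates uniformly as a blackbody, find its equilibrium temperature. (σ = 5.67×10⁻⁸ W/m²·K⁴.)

Power absorbed = (1−a)S·πR²; power emitted = 4πR²σT⁴. Equating and cancelling πR²:
T = ((1−a)S / 4σ)^(1/4) = (865 / (4 × 5.67×10⁻⁸))^(1/4) = (3.81×10^9)^(1/4).
T = 249 K.

T ≈ 249 K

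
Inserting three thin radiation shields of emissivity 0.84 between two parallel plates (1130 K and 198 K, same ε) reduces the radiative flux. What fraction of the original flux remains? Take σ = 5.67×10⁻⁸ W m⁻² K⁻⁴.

With N identical shields there are N+1 = 4 gaps in series, each with the same radiative resistance, so the flux falls to 1/(N+1) of its unshielded value.

ratio ≈ 0.250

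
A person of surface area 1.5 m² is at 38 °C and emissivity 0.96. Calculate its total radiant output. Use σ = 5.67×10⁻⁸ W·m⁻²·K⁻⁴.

P ≈ 764 W

38 °C = 311 K.
P = εσAT⁴ = 0.96 × 5.67×10⁻⁸ × 1.50 × (311)⁴ = 0.96 × 5.67×10⁻⁸ × 1.50 × 9.35×10^9.
P = 764 W.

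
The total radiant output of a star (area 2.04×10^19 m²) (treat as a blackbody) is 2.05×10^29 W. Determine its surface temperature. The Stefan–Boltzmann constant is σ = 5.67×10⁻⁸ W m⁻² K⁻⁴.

T ≈ 20500 K

From P = σAT⁴, T = (P / σA)^(1/4) = (2.05×10^29 / (5.67×10⁻⁸ × 2.04×10^19))^(1/4).
T = (1.77×10^17)^(1/4) = 20500 K.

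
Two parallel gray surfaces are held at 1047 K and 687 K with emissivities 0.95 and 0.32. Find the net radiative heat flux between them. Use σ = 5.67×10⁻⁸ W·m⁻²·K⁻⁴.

For two large parallel gray plates, q = σ(T₁⁴ − T₂⁴) / (1/ε₁ + 1/ε₂ − 1).
1/ε₁ + 1/ε₂ − 1 = 1/0.95 + 1/0.32 − 1 = 3.178.
T₁⁴ − T₂⁴ = 1.20×10^12 − 2.23×10^11 = 9.79×10^11 K⁴.
q = 5.67×10⁻⁸ × 9.79×10^11 / 3.178 = 17500 W/m².

q ≈ 17500 W/m²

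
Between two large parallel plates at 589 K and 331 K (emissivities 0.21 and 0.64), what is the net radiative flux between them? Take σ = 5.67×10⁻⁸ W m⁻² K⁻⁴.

q ≈ 1150 W/m²

For two large parallel gray plates, q = σ(T₁⁴ − T₂⁴) / (1/ε₁ + 1/ε₂ − 1).
1/ε₁ + 1/ε₂ − 1 = 1/0.21 + 1/0.64 − 1 = 5.324.
T₁⁴ − T₂⁴ = 1.20×10^11 − 1.20×10^10 = 1.08×10^11 K⁴.
q = 5.67×10⁻⁸ × 1.08×10^11 / 5.324 = 1150 W/m².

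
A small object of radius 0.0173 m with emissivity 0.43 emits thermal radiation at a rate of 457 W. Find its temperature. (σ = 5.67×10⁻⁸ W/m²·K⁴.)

T ≈ 1490 K

A = 4πr² = 4π × (0.0173)² = 3.76×10^-3 m².
From P = εσAT⁴, T = (P / εσA)^(1/4) = (457 / (0.43 × 5.67×10⁻⁸ × 3.76×10^-3))^(1/4).
T = (4.98×10^12)^(1/4) = 1490 K.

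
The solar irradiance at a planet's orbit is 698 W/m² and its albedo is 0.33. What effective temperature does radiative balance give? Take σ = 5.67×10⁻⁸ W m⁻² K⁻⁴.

Power absorbed = (1−a)S·πR²; power emitted = 4πR²σT⁴. Equating and cancelling πR²:
T = ((1−a)S / 4σ)^(1/4) = (468 / (4 × 5.67×10⁻⁸))^(1/4) = (2.06×10^9)^(1/4).
T = 213 K.

T ≈ 213 K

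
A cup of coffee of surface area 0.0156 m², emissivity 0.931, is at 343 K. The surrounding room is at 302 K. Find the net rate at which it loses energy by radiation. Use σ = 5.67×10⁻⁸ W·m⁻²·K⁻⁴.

Q = εσA(T⁴ − T_s⁴). T⁴ − T_s⁴ = (343)⁴ − (302)⁴ = 1.38×10^10 − 8.32×10^9 = 5.52×10^9 K⁴.
Q = 0.931 × 5.67×10⁻⁸ × 0.0156 × 5.52×10^9 = 4.55 W.

Q ≈ 4.55 W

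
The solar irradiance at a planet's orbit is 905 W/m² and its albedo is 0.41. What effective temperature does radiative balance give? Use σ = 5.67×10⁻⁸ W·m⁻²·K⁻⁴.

Power absorbed = (1−a)S·πR²; power emitted = 4πR²σT⁴. Equating and cancelling πR²:
T = ((1−a)S / 4σ)^(1/4) = (534 / (4 × 5.67×10⁻⁸))^(1/4) = (2.35×10^9)^(1/4).
T = 220 K.

T ≈ 220 K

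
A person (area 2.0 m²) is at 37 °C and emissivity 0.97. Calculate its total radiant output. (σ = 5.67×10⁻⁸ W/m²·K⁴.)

P ≈ 1020 W

37 °C = 310 K.
Stefan–Boltzmann: P = εσAT⁴ = 0.97 × 5.67×10⁻⁸ × 2.00 × (310)⁴ = 0.97 × 5.67×10⁻⁸ × 2.00 × 9.24×10^9.
P = 1020 W.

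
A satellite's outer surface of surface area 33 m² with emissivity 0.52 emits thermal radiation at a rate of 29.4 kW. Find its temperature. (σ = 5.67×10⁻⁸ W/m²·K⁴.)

T ≈ 417 K

From P = εσAT⁴, T = (P / εσA)^(1/4) = (29400 / (0.52 × 5.67×10⁻⁸ × 33.0))^(1/4).
T = (3.02×10^10)^(1/4) = 417 K.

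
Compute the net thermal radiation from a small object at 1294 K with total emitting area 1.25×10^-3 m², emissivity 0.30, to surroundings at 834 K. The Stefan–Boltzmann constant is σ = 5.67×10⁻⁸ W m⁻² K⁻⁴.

Q ≈ 49.3 W

Q = εσA(T⁴ − T_s⁴). T⁴ − T_s⁴ = (1294)⁴ − (834)⁴ = 2.80×10^12 − 4.84×10^11 = 2.32×10^12 K⁴.
Q = 0.30 × 5.67×10⁻⁸ × 1.25×10^-3 × 2.32×10^12 = 49.3 W.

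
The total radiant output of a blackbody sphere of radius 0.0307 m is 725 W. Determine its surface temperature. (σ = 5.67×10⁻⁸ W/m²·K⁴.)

T ≈ 1020 K

A = 4πr² = 4π × (0.0307)² = 0.0118 m².
From P = σAT⁴, T = (P / σA)^(1/4) = (725 / (5.67×10⁻⁸ × 0.0118))^(1/4).
T = (1.08×10^12)^(1/4) = 1020 K.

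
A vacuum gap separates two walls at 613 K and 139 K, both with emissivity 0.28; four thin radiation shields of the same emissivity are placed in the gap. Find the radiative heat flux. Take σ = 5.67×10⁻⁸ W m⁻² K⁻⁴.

Each of the 5 gaps contributes resistance (2/ε − 1) = 2/0.28 − 1 = 6.143; total = 30.71.
q = σ(T₁⁴ − T₂⁴) / 30.71 = 5.67×10⁻⁸ × 1.41×10^11 / 30.71 = 260 W/m².

q ≈ 260 W/m²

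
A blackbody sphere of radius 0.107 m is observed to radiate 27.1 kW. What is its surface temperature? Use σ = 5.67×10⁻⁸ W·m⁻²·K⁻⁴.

A = 4πr² = 4π × (0.107)² = 0.144 m².
From P = σAT⁴, T = (P / σA)^(1/4) = (27100 / (5.67×10⁻⁸ × 0.144))^(1/4).
T = (3.32×10^12)^(1/4) = 1350 K.

T ≈ 1350 K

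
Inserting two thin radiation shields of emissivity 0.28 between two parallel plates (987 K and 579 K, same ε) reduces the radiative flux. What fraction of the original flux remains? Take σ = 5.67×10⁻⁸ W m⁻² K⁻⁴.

With N identical shields there are N+1 = 3 gaps in series, each with the same radiative resistance, so the flux falls to 1/(N+1) of its unshielded value.

ratio ≈ 0.333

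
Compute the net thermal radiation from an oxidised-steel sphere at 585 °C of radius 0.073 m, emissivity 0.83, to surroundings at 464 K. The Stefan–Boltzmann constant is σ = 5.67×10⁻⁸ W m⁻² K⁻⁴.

Q ≈ 1560 W

A = 4πr² = 4π × (0.073)² = 0.0670 m².
Convert: 585 °C = 858 K.
Q = εσA(T⁴ − T_s⁴). T⁴ − T_s⁴ = (858)⁴ − (464)⁴ = 5.42×10^11 − 4.64×10^10 = 4.96×10^11 K⁴.
Q = 0.83 × 5.67×10⁻⁸ × 0.0670 × 4.96×10^11 = 1560 W.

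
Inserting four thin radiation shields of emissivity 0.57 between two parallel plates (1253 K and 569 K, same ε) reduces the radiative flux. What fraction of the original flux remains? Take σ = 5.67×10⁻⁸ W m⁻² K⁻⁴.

With N identical shields there are N+1 = 5 gaps in series, each with the same radiative resistance, so the flux falls to 1/(N+1) of its unshielded value.

ratio ≈ 0.200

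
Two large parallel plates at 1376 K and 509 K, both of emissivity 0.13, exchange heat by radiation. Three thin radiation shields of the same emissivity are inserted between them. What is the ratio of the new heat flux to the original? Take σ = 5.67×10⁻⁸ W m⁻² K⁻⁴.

With N identical shields there are N+1 = 4 gaps in series, each with the same radiative resistance, so the flux falls to 1/(N+1) of its unshielded value.

ratio ≈ 0.250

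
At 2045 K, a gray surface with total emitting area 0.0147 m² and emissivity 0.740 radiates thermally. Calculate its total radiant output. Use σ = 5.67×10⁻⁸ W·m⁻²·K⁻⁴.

P ≈ 10800 W

P = εσAT⁴ = 0.740 × 5.67×10⁻⁸ × 0.0147 × (2045)⁴ = 0.740 × 5.67×10⁻⁸ × 0.0147 × 1.75×10^13.
P = 10800 W.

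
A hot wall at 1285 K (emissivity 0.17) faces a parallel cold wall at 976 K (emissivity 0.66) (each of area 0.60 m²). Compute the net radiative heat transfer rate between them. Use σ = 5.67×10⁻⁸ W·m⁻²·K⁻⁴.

Q ≈ 9670 W

For two large parallel gray plates, q = σ(T₁⁴ − T₂⁴) / (1/ε₁ + 1/ε₂ − 1).
1/ε₁ + 1/ε₂ − 1 = 1/0.17 + 1/0.66 − 1 = 6.398.
T₁⁴ − T₂⁴ = 2.73×10^12 − 9.07×10^11 = 1.82×10^12 K⁴.
q = 5.67×10⁻⁸ × 1.82×10^12 / 6.398 = 16100 W/m².
Q = q·A = 16100 × 0.60 = 9670 W.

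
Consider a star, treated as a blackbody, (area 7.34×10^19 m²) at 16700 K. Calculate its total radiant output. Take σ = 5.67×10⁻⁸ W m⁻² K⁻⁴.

P = σAT⁴ = 5.67×10⁻⁸ × 7.34×10^19 × (16700)⁴ = 5.67×10⁻⁸ × 7.34×10^19 × 7.78×10^16.
P = 3.24×10^29 W.

P ≈ 3.24×10^29 W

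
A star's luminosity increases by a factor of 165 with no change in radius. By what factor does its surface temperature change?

P ∝ T⁴ ⇒ T ∝ P^(1/4), so T scales by (165)^(1/4) = 3.58.

factor ≈ 3.58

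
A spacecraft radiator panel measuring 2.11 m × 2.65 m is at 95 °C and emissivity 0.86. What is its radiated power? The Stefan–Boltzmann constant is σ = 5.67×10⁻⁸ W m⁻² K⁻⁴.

P ≈ 5000 W

A = 2.11 × 2.65 = 5.59 m².
95 °C = 368 K.
P = εσAT⁴ = 0.86 × 5.67×10⁻⁸ × 5.59 × (368)⁴ = 0.86 × 5.67×10⁻⁸ × 5.59 × 1.83×10^10.
P = 5000 W.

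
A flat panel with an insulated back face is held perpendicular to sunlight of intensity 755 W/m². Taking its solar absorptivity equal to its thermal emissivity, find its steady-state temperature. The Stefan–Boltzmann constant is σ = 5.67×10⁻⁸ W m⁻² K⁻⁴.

Absorbed flux αS = emitted flux εσT⁴ (one radiating face); with α = ε, T = (S/σ)^(1/4).
T = (755 / 5.67×10⁻⁸)^(1/4) = (1.33×10^10)^(1/4).
T = 340 K.

T ≈ 340 K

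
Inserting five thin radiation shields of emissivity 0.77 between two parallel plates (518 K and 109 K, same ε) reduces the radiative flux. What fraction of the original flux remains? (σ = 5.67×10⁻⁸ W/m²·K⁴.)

ratio ≈ 0.167

With N identical shields there are N+1 = 6 gaps in series, each with the same radiative resistance, so the flux falls to 1/(N+1) of its unshielded value.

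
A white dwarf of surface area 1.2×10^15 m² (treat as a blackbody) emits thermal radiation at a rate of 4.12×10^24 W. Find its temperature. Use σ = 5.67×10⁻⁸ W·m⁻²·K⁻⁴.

From P = σAT⁴, T = (P / σA)^(1/4) = (4.12×10^24 / (5.67×10⁻⁸ × 1.20×10^15))^(1/4).
T = (6.06×10^16)^(1/4) = 15700 K.

T ≈ 15700 K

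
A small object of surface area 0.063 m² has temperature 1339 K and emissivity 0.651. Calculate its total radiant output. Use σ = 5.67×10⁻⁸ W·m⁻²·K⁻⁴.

P ≈ 7480 W

P = εσAT⁴ = 0.651 × 5.67×10⁻⁸ × 0.0630 × (1339)⁴ = 0.651 × 5.67×10⁻⁸ × 0.0630 × 3.21×10^12.
P = 7480 W.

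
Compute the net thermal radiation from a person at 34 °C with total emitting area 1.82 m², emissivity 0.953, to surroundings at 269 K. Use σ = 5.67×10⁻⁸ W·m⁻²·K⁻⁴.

Q ≈ 359 W

Convert: 34 °C = 307 K.
Q = εσA(T⁴ − T_s⁴). T⁴ − T_s⁴ = (307)⁴ − (269)⁴ = 8.88×10^9 − 5.24×10^9 = 3.65×10^9 K⁴.
Q = 0.953 × 5.67×10⁻⁸ × 1.82 × 3.65×10^9 = 359 W.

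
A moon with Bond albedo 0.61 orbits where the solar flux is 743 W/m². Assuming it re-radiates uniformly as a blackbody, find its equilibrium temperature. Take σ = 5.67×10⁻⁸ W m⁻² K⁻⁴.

T ≈ 189 K

Power absorbed = (1−a)S·πR²; power emitted = 4πR²σT⁴. Equating and cancelling πR²:
T = ((1−a)S / 4σ)^(1/4) = (290 / (4 × 5.67×10⁻⁸))^(1/4) = (1.28×10^9)^(1/4).
T = 189 K.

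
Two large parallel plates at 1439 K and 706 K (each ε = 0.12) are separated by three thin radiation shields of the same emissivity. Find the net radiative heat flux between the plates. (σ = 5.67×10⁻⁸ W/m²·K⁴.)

q ≈ 3650 W/m²

Each of the 4 gaps contributes resistance (2/ε − 1) = 2/0.12 − 1 = 15.67; total = 62.67.
q = σ(T₁⁴ − T₂⁴) / 62.67 = 5.67×10⁻⁸ × 4.04×10^12 / 62.67 = 3650 W/m².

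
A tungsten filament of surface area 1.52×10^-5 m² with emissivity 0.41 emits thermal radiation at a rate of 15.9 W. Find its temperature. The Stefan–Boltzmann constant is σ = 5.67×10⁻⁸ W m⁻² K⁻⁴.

From P = εσAT⁴, T = (P / εσA)^(1/4) = (15.9 / (0.41 × 5.67×10⁻⁸ × 1.52×10^-5))^(1/4).
T = (4.50×10^13)^(1/4) = 2590 K.

T ≈ 2590 K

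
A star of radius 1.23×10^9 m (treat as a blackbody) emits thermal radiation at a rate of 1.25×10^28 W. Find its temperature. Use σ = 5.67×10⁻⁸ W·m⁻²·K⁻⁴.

T ≈ 10400 K

A = 4πr² = 4π × (1.23×10^9)² = 1.90×10^19 m².
From P = σAT⁴, T = (P / σA)^(1/4) = (1.25×10^28 / (5.67×10⁻⁸ × 1.90×10^19))^(1/4).
T = (1.16×10^16)^(1/4) = 10400 K.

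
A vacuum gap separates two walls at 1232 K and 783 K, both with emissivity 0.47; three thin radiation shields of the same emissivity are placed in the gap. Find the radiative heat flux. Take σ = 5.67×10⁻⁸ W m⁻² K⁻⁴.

Each of the 4 gaps contributes resistance (2/ε − 1) = 2/0.47 − 1 = 3.255; total = 13.02.
q = σ(T₁⁴ − T₂⁴) / 13.02 = 5.67×10⁻⁸ × 1.93×10^12 / 13.02 = 8390 W/m².

q ≈ 8390 W/m²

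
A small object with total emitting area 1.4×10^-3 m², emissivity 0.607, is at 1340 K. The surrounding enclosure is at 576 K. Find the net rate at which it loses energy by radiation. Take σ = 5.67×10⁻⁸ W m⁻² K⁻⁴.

Q = εσA(T⁴ − T_s⁴). T⁴ − T_s⁴ = (1340)⁴ − (576)⁴ = 3.22×10^12 − 1.10×10^11 = 3.11×10^12 K⁴.
Q = 0.607 × 5.67×10⁻⁸ × 1.40×10^-3 × 3.11×10^12 = 150 W.

Q ≈ 150 W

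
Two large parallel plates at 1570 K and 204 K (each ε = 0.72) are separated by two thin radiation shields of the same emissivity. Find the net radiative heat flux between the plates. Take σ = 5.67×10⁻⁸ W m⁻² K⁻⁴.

Each of the 3 gaps contributes resistance (2/ε − 1) = 2/0.72 − 1 = 1.778; total = 5.333.
q = σ(T₁⁴ − T₂⁴) / 5.333 = 5.67×10⁻⁸ × 6.07×10^12 / 5.333 = 64600 W/m².

q ≈ 64600 W/m²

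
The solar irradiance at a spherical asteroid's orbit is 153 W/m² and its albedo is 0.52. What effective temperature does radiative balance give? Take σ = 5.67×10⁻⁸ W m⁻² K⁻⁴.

T ≈ 134 K

Power absorbed = (1−a)S·πR²; power emitted = 4πR²σT⁴. Equating and cancelling πR²:
T = ((1−a)S / 4σ)^(1/4) = (73.4 / (4 × 5.67×10⁻⁸))^(1/4) = (3.24×10^8)^(1/4).
T = 134 K.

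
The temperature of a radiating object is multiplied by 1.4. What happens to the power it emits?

factor ≈ 3.84

P ∝ T⁴, so the power scales as (1.4)⁴ = 3.84.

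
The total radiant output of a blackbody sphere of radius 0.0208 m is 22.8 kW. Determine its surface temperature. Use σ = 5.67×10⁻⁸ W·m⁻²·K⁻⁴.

T ≈ 2930 K

A = 4πr² = 4π × (0.0208)² = 5.44×10^-3 m².
From P = σAT⁴, T = (P / σA)^(1/4) = (22800 / (5.67×10⁻⁸ × 5.44×10^-3))^(1/4).
T = (7.40×10^13)^(1/4) = 2930 K.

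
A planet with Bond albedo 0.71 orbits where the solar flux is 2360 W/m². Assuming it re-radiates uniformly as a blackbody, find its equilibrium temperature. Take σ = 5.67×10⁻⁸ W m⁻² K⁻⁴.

T ≈ 234 K

Power absorbed = (1−a)S·πR²; power emitted = 4πR²σT⁴. Equating and cancelling πR²:
T = ((1−a)S / 4σ)^(1/4) = (684 / (4 × 5.67×10⁻⁸))^(1/4) = (3.02×10^9)^(1/4).
T = 234 K.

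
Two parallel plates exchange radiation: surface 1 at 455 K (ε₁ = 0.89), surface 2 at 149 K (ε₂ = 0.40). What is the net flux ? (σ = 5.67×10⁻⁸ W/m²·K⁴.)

q ≈ 916 W/m²

For two large parallel gray plates, q = σ(T₁⁴ − T₂⁴) / (1/ε₁ + 1/ε₂ − 1).
1/ε₁ + 1/ε₂ − 1 = 1/0.89 + 1/0.40 − 1 = 2.624.
T₁⁴ − T₂⁴ = 4.29×10^10 − 4.93×10^8 = 4.24×10^10 K⁴.
q = 5.67×10⁻⁸ × 4.24×10^10 / 2.624 = 916 W/m².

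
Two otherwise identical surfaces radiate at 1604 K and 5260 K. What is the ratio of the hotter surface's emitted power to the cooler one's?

P ∝ T⁴, so the ratio is (5260/1604)⁴ = (3.279)⁴ = 116.

ratio ≈ 116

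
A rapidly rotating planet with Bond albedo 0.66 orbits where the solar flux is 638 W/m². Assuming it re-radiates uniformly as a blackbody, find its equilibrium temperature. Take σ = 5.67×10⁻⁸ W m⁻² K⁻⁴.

T ≈ 176 K

Power absorbed = (1−a)S·πR²; power emitted = 4πR²σT⁴. Equating and cancelling πR²:
T = ((1−a)S / 4σ)^(1/4) = (217 / (4 × 5.67×10⁻⁸))^(1/4) = (9.56×10^8)^(1/4).
T = 176 K.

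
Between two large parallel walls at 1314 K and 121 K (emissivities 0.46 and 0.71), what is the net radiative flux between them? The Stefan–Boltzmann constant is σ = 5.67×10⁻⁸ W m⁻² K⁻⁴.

q ≈ 65500 W/m²

For two large parallel gray plates, q = σ(T₁⁴ − T₂⁴) / (1/ε₁ + 1/ε₂ − 1).
1/ε₁ + 1/ε₂ − 1 = 1/0.46 + 1/0.71 − 1 = 2.582.
T₁⁴ − T₂⁴ = 2.98×10^12 − 2.14×10^8 = 2.98×10^12 K⁴.
q = 5.67×10⁻⁸ × 2.98×10^12 / 2.582 = 65500 W/m².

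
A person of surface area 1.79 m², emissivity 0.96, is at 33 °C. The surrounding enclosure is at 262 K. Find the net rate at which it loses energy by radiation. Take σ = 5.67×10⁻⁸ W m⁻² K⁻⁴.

Convert: 33 °C = 306 K.
Q = εσA(T⁴ − T_s⁴). T⁴ − T_s⁴ = (306)⁴ − (262)⁴ = 8.77×10^9 − 4.71×10^9 = 4.06×10^9 K⁴.
Q = 0.96 × 5.67×10⁻⁸ × 1.79 × 4.06×10^9 = 395 W.

Q ≈ 395 W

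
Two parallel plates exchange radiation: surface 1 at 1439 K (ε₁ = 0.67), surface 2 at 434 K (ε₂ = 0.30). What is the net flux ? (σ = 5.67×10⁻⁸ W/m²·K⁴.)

For two large parallel gray plates, q = σ(T₁⁴ − T₂⁴) / (1/ε₁ + 1/ε₂ − 1).
1/ε₁ + 1/ε₂ − 1 = 1/0.67 + 1/0.30 − 1 = 3.826.
T₁⁴ − T₂⁴ = 4.29×10^12 − 3.55×10^10 = 4.25×10^12 K⁴.
q = 5.67×10⁻⁸ × 4.25×10^12 / 3.826 = 63000 W/m².

q ≈ 63000 W/m²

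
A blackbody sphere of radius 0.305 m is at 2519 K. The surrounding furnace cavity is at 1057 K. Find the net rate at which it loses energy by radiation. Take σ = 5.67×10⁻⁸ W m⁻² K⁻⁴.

A = 4πr² = 4π × (0.305)² = 1.17 m².
Q = σA(T⁴ − T_s⁴). T⁴ − T_s⁴ = (2519)⁴ − (1057)⁴ = 4.03×10^13 − 1.25×10^12 = 3.90×10^13 K⁴.
Q = 5.67×10⁻⁸ × 1.17 × 3.90×10^13 = 2.59×10^6 W.

Q ≈ 2.59×10^6 W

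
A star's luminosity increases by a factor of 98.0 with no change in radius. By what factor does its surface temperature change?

factor ≈ 3.15

P ∝ T⁴ ⇒ T ∝ P^(1/4), so T scales by (98.0)^(1/4) = 3.15.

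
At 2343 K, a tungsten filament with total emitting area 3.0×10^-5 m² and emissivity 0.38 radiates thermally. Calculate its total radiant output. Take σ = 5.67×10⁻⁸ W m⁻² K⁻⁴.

Stefan–Boltzmann: P = εσAT⁴ = 0.38 × 5.67×10⁻⁸ × 3.00×10^-5 × (2343)⁴ = 0.38 × 5.67×10⁻⁸ × 3.00×10^-5 × 3.01×10^13.
P = 19.5 W.

P ≈ 19.5 W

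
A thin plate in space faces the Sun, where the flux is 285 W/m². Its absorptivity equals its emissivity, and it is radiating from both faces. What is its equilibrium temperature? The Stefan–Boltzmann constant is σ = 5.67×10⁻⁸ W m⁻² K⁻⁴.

Absorbed flux αS = emitted flux 2εσT⁴ per unit area; with α = ε this gives T = (S/2σ)^(1/4).
T = (285 / (2 × 5.67×10⁻⁸))^(1/4) = (2.51×10^9)^(1/4).
T = 224 K.

T ≈ 224 K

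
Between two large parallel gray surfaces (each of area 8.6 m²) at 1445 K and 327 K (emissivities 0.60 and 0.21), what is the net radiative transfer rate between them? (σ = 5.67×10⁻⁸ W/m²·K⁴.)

Q ≈ 3.91×10^5 W

For two large parallel gray plates, q = σ(T₁⁴ − T₂⁴) / (1/ε₁ + 1/ε₂ − 1).
1/ε₁ + 1/ε₂ − 1 = 1/0.60 + 1/0.21 − 1 = 5.429.
T₁⁴ − T₂⁴ = 4.36×10^12 − 1.14×10^10 = 4.35×10^12 K⁴.
q = 5.67×10⁻⁸ × 4.35×10^12 / 5.429 = 45400 W/m².
Q = q·A = 45400 × 8.6 = 3.91×10^5 W.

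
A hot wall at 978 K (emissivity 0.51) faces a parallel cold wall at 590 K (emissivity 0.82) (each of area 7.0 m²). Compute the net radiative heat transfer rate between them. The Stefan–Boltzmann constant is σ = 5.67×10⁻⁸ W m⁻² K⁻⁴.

Q ≈ 1.44×10^5 W

For two large parallel gray plates, q = σ(T₁⁴ − T₂⁴) / (1/ε₁ + 1/ε₂ − 1).
1/ε₁ + 1/ε₂ − 1 = 1/0.51 + 1/0.82 − 1 = 2.180.
T₁⁴ − T₂⁴ = 9.15×10^11 − 1.21×10^11 = 7.94×10^11 K⁴.
q = 5.67×10⁻⁸ × 7.94×10^11 / 2.180 = 20600 W/m².
Q = q·A = 20600 × 7.0 = 1.44×10^5 W.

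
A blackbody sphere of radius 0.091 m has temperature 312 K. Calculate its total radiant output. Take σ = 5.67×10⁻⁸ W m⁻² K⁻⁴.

P ≈ 55.9 W

A = 4πr² = 4π × (0.091)² = 0.104 m².
P = σAT⁴ = 5.67×10⁻⁸ × 0.104 × (312)⁴ = 5.67×10⁻⁸ × 0.104 × 9.48×10^9.
P = 55.9 W.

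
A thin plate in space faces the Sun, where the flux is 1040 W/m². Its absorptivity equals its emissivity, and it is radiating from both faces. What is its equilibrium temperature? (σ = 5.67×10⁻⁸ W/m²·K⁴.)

T ≈ 309 K

Absorbed flux αS = emitted flux 2εσT⁴ per unit area; with α = ε this gives T = (S/2σ)^(1/4).
T = (1040 / (2 × 5.67×10⁻⁸))^(1/4) = (9.17×10^9)^(1/4).
T = 309 K.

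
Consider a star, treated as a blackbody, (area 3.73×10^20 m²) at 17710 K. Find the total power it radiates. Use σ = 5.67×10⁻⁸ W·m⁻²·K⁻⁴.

P ≈ 2.08×10^30 W

P = σAT⁴ = 5.67×10⁻⁸ × 3.73×10^20 × (17710)⁴ = 5.67×10⁻⁸ × 3.73×10^20 × 9.84×10^16.
P = 2.08×10^30 W.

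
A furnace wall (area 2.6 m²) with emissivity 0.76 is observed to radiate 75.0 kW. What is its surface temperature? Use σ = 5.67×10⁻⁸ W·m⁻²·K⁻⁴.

T ≈ 905 K

From P = εσAT⁴, T = (P / εσA)^(1/4) = (75000 / (0.76 × 5.67×10⁻⁸ × 2.60))^(1/4).
T = (6.69×10^11)^(1/4) = 905 K.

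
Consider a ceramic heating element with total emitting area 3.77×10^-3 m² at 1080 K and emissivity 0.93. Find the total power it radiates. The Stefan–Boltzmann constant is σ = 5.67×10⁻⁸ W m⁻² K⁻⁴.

Stefan–Boltzmann: P = εσAT⁴ = 0.93 × 5.67×10⁻⁸ × 3.77×10^-3 × (1080)⁴ = 0.93 × 5.67×10⁻⁸ × 3.77×10^-3 × 1.36×10^12.
P = 270 W.

P ≈ 270 W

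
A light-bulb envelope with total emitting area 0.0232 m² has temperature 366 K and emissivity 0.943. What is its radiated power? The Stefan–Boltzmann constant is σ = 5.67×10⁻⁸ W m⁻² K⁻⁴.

P ≈ 22.3 W

Stefan–Boltzmann: P = εσAT⁴ = 0.943 × 5.67×10⁻⁸ × 0.0232 × (366)⁴ = 0.943 × 5.67×10⁻⁸ × 0.0232 × 1.79×10^10.
P = 22.3 W.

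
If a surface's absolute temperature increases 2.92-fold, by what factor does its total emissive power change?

factor ≈ 72.7

P ∝ T⁴, so the power scales as (2.92)⁴ = 72.7.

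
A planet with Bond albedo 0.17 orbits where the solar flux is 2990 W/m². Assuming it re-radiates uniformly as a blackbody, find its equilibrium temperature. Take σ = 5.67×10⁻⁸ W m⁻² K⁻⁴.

T ≈ 323 K

Power absorbed = (1−a)S·πR²; power emitted = 4πR²σT⁴. Equating and cancelling πR²:
T = ((1−a)S / 4σ)^(1/4) = (2480 / (4 × 5.67×10⁻⁸))^(1/4) = (1.09×10^10)^(1/4).
T = 323 K.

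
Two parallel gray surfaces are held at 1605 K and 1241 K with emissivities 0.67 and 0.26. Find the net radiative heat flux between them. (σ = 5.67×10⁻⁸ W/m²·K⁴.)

q ≈ 55700 W/m²

For two large parallel gray plates, q = σ(T₁⁴ − T₂⁴) / (1/ε₁ + 1/ε₂ − 1).
1/ε₁ + 1/ε₂ − 1 = 1/0.67 + 1/0.26 − 1 = 4.339.
T₁⁴ − T₂⁴ = 6.64×10^12 − 2.37×10^12 = 4.26×10^12 K⁴.
q = 5.67×10⁻⁸ × 4.26×10^12 / 4.339 = 55700 W/m².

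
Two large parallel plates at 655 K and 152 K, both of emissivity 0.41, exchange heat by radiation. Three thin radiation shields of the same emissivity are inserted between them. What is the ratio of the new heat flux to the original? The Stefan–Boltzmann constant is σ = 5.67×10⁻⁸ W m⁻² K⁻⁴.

With N identical shields there are N+1 = 4 gaps in series, each with the same radiative resistance, so the flux falls to 1/(N+1) of its unshielded value.

ratio ≈ 0.250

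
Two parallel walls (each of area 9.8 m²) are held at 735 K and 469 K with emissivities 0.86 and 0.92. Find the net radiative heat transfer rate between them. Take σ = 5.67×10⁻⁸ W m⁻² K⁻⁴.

Q ≈ 1.08×10^5 W

For two large parallel gray plates, q = σ(T₁⁴ − T₂⁴) / (1/ε₁ + 1/ε₂ − 1).
1/ε₁ + 1/ε₂ − 1 = 1/0.86 + 1/0.92 − 1 = 1.250.
T₁⁴ − T₂⁴ = 2.92×10^11 − 4.84×10^10 = 2.43×10^11 K⁴.
q = 5.67×10⁻⁸ × 2.43×10^11 / 1.250 = 11000 W/m².
Q = q·A = 11000 × 9.8 = 1.08×10^5 W.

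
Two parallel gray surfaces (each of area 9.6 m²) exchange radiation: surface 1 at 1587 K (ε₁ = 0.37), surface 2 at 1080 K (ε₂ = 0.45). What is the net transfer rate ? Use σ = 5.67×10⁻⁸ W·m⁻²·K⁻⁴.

For two large parallel gray plates, q = σ(T₁⁴ − T₂⁴) / (1/ε₁ + 1/ε₂ − 1).
1/ε₁ + 1/ε₂ − 1 = 1/0.37 + 1/0.45 − 1 = 3.925.
T₁⁴ − T₂⁴ = 6.34×10^12 − 1.36×10^12 = 4.98×10^12 K⁴.
q = 5.67×10⁻⁸ × 4.98×10^12 / 3.925 = 72000 W/m².
Q = q·A = 72000 × 9.6 = 6.91×10^5 W.

Q ≈ 6.91×10^5 W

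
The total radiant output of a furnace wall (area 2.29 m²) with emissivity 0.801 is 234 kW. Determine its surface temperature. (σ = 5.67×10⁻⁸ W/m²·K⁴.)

From P = εσAT⁴, T = (P / εσA)^(1/4) = (2.34×10^5 / (0.801 × 5.67×10⁻⁸ × 2.29))^(1/4).
T = (2.25×10^12)^(1/4) = 1220 K.

T ≈ 1220 K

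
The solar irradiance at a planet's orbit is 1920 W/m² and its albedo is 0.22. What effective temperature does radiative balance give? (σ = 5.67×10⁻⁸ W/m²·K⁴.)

Power absorbed = (1−a)S·πR²; power emitted = 4πR²σT⁴. Equating and cancelling πR²:
T = ((1−a)S / 4σ)^(1/4) = (1500 / (4 × 5.67×10⁻⁸))^(1/4) = (6.60×10^9)^(1/4).
T = 285 K.

T ≈ 285 K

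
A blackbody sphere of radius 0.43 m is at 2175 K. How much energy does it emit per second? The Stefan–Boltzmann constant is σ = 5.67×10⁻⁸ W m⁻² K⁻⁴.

P ≈ 2.95×10^6 W

A = 4πr² = 4π × (0.43)² = 2.32 m².
P = σAT⁴ = 5.67×10⁻⁸ × 2.32 × (2175)⁴ = 5.67×10⁻⁸ × 2.32 × 2.24×10^13.
P = 2.95×10^6 W.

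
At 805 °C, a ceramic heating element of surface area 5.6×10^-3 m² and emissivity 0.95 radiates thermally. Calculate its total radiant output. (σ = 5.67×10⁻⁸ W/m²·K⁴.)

805 °C = 1078 K.
Stefan–Boltzmann: P = εσAT⁴ = 0.95 × 5.67×10⁻⁸ × 5.60×10^-3 × (1078)⁴ = 0.95 × 5.67×10⁻⁸ × 5.60×10^-3 × 1.35×10^12.
P = 407 W.

P ≈ 407 W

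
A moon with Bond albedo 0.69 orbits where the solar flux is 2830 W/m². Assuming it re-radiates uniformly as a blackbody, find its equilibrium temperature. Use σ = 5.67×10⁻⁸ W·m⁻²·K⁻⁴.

T ≈ 249 K

Power absorbed = (1−a)S·πR²; power emitted = 4πR²σT⁴. Equating and cancelling πR²:
T = ((1−a)S / 4σ)^(1/4) = (877 / (4 × 5.67×10⁻⁸))^(1/4) = (3.87×10^9)^(1/4).
T = 249 K.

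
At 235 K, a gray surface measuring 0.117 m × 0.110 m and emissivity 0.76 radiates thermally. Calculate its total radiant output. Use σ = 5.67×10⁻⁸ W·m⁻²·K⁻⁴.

A = 0.117 × 0.110 = 0.0129 m².
Stefan–Boltzmann: P = εσAT⁴ = 0.76 × 5.67×10⁻⁸ × 0.0129 × (235)⁴ = 0.76 × 5.67×10⁻⁸ × 0.0129 × 3.05×10^9.
P = 1.69 W.

P ≈ 1.69 W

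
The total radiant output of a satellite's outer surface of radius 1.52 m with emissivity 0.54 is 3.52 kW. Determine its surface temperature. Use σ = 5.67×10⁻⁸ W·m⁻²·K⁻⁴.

A = 4πr² = 4π × (1.52)² = 29.0 m².
From P = εσAT⁴, T = (P / εσA)^(1/4) = (3520 / (0.54 × 5.67×10⁻⁸ × 29.0))^(1/4).
T = (3.96×10^9)^(1/4) = 251 K.

T ≈ 251 K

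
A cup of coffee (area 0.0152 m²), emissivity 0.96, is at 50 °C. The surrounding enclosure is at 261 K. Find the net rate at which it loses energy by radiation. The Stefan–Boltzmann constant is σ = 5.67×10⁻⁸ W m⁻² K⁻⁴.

Convert: 50 °C = 323 K.
Q = εσA(T⁴ − T_s⁴). T⁴ − T_s⁴ = (323)⁴ − (261)⁴ = 1.09×10^10 − 4.64×10^9 = 6.24×10^9 K⁴.
Q = 0.96 × 5.67×10⁻⁸ × 0.0152 × 6.24×10^9 = 5.17 W.

Q ≈ 5.17 W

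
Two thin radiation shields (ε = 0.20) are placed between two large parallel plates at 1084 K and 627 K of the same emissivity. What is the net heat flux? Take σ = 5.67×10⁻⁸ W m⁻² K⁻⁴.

q ≈ 2580 W/m²

Each of the 3 gaps contributes resistance (2/ε − 1) = 2/0.20 − 1 = 9.000; total = 27.00.
q = σ(T₁⁴ − T₂⁴) / 27.00 = 5.67×10⁻⁸ × 1.23×10^12 / 27.00 = 2580 W/m².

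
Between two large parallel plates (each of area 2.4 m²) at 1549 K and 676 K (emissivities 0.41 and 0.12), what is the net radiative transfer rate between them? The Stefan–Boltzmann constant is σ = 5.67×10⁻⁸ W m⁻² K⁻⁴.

Q ≈ 77300 W

For two large parallel gray plates, q = σ(T₁⁴ − T₂⁴) / (1/ε₁ + 1/ε₂ − 1).
1/ε₁ + 1/ε₂ − 1 = 1/0.41 + 1/0.12 − 1 = 9.772.
T₁⁴ − T₂⁴ = 5.76×10^12 − 2.09×10^11 = 5.55×10^12 K⁴.
q = 5.67×10⁻⁸ × 5.55×10^12 / 9.772 = 32200 W/m².
Q = q·A = 32200 × 2.4 = 77300 W.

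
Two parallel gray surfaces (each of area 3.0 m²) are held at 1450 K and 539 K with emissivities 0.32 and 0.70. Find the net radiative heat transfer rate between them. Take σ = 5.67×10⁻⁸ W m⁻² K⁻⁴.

Q ≈ 2.08×10^5 W

For two large parallel gray plates, q = σ(T₁⁴ − T₂⁴) / (1/ε₁ + 1/ε₂ − 1).
1/ε₁ + 1/ε₂ − 1 = 1/0.32 + 1/0.70 − 1 = 3.554.
T₁⁴ − T₂⁴ = 4.42×10^12 − 8.44×10^10 = 4.34×10^12 K⁴.
q = 5.67×10⁻⁸ × 4.34×10^12 / 3.554 = 69200 W/m².
Q = q·A = 69200 × 3.0 = 2.08×10^5 W.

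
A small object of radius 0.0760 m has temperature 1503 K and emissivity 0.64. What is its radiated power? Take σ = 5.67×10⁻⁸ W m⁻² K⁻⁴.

P ≈ 13400 W

A = 4πr² = 4π × (0.0760)² = 0.0726 m².
P = εσAT⁴ = 0.64 × 5.67×10⁻⁸ × 0.0726 × (1503)⁴ = 0.64 × 5.67×10⁻⁸ × 0.0726 × 5.10×10^12.
P = 13400 W.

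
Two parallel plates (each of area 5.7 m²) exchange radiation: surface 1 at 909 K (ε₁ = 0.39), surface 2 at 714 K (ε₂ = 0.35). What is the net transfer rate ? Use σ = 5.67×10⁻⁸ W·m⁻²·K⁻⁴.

Q ≈ 30900 W

For two large parallel gray plates, q = σ(T₁⁴ − T₂⁴) / (1/ε₁ + 1/ε₂ − 1).
1/ε₁ + 1/ε₂ − 1 = 1/0.39 + 1/0.35 − 1 = 4.421.
T₁⁴ − T₂⁴ = 6.83×10^11 − 2.60×10^11 = 4.23×10^11 K⁴.
q = 5.67×10⁻⁸ × 4.23×10^11 / 4.421 = 5420 W/m².
Q = q·A = 5420 × 5.7 = 30900 W.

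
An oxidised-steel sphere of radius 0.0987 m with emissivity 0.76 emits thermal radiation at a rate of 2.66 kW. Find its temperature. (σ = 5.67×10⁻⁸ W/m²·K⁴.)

A = 4πr² = 4π × (0.0987)² = 0.122 m².
From P = εσAT⁴, T = (P / εσA)^(1/4) = (2660 / (0.76 × 5.67×10⁻⁸ × 0.122))^(1/4).
T = (5.04×10^11)^(1/4) = 843 K.

T ≈ 843 K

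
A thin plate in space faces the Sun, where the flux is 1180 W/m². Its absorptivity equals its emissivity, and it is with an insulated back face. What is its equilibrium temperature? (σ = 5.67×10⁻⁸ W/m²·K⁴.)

Absorbed flux αS = emitted flux εσT⁴ (one radiating face); with α = ε, T = (S/σ)^(1/4).
T = (1180 / 5.67×10⁻⁸)^(1/4) = (2.08×10^10)^(1/4).
T = 380 K.

T ≈ 380 K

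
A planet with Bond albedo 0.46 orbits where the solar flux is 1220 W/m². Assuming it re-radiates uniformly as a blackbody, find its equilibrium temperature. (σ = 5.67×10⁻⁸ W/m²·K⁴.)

Power absorbed = (1−a)S·πR²; power emitted = 4πR²σT⁴. Equating and cancelling πR²:
T = ((1−a)S / 4σ)^(1/4) = (659 / (4 × 5.67×10⁻⁸))^(1/4) = (2.90×10^9)^(1/4).
T = 232 K.

T ≈ 232 K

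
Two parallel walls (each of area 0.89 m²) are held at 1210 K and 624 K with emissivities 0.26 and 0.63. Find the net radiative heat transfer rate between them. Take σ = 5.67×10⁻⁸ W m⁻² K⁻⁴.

For two large parallel gray plates, q = σ(T₁⁴ − T₂⁴) / (1/ε₁ + 1/ε₂ − 1).
1/ε₁ + 1/ε₂ − 1 = 1/0.26 + 1/0.63 − 1 = 4.433.
T₁⁴ − T₂⁴ = 2.14×10^12 − 1.52×10^11 = 1.99×10^12 K⁴.
q = 5.67×10⁻⁸ × 1.99×10^12 / 4.433 = 25500 W/m².
Q = q·A = 25500 × 0.89 = 22700 W.

Q ≈ 22700 W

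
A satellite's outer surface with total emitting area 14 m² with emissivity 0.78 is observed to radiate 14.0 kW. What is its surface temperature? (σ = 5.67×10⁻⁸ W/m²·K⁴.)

From P = εσAT⁴, T = (P / εσA)^(1/4) = (14000 / (0.78 × 5.67×10⁻⁸ × 14.0))^(1/4).
T = (2.26×10^10)^(1/4) = 388 K.

T ≈ 388 K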